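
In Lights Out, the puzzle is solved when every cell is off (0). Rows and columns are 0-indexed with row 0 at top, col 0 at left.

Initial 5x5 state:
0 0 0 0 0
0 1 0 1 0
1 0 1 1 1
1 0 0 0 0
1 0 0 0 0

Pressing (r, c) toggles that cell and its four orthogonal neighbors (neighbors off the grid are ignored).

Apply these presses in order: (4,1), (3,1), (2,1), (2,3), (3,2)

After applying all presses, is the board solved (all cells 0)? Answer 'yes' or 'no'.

After press 1 at (4,1):
0 0 0 0 0
0 1 0 1 0
1 0 1 1 1
1 1 0 0 0
0 1 1 0 0

After press 2 at (3,1):
0 0 0 0 0
0 1 0 1 0
1 1 1 1 1
0 0 1 0 0
0 0 1 0 0

After press 3 at (2,1):
0 0 0 0 0
0 0 0 1 0
0 0 0 1 1
0 1 1 0 0
0 0 1 0 0

After press 4 at (2,3):
0 0 0 0 0
0 0 0 0 0
0 0 1 0 0
0 1 1 1 0
0 0 1 0 0

After press 5 at (3,2):
0 0 0 0 0
0 0 0 0 0
0 0 0 0 0
0 0 0 0 0
0 0 0 0 0

Lights still on: 0

Answer: yes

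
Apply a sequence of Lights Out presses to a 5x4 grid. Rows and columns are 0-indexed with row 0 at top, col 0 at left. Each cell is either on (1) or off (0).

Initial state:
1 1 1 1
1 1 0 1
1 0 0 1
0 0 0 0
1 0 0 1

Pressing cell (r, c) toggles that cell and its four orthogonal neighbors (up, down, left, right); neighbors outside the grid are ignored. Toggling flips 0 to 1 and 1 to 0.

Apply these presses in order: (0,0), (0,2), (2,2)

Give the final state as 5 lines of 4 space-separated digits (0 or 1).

Answer: 0 1 0 0
0 1 0 1
1 1 1 0
0 0 1 0
1 0 0 1

Derivation:
After press 1 at (0,0):
0 0 1 1
0 1 0 1
1 0 0 1
0 0 0 0
1 0 0 1

After press 2 at (0,2):
0 1 0 0
0 1 1 1
1 0 0 1
0 0 0 0
1 0 0 1

After press 3 at (2,2):
0 1 0 0
0 1 0 1
1 1 1 0
0 0 1 0
1 0 0 1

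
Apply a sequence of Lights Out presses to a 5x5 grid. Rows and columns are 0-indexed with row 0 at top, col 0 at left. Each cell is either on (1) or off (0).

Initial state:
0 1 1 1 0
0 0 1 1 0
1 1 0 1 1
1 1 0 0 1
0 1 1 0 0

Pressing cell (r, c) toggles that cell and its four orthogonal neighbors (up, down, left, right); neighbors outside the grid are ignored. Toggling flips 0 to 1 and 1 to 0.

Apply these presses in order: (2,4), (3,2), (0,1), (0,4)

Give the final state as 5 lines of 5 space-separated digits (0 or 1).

After press 1 at (2,4):
0 1 1 1 0
0 0 1 1 1
1 1 0 0 0
1 1 0 0 0
0 1 1 0 0

After press 2 at (3,2):
0 1 1 1 0
0 0 1 1 1
1 1 1 0 0
1 0 1 1 0
0 1 0 0 0

After press 3 at (0,1):
1 0 0 1 0
0 1 1 1 1
1 1 1 0 0
1 0 1 1 0
0 1 0 0 0

After press 4 at (0,4):
1 0 0 0 1
0 1 1 1 0
1 1 1 0 0
1 0 1 1 0
0 1 0 0 0

Answer: 1 0 0 0 1
0 1 1 1 0
1 1 1 0 0
1 0 1 1 0
0 1 0 0 0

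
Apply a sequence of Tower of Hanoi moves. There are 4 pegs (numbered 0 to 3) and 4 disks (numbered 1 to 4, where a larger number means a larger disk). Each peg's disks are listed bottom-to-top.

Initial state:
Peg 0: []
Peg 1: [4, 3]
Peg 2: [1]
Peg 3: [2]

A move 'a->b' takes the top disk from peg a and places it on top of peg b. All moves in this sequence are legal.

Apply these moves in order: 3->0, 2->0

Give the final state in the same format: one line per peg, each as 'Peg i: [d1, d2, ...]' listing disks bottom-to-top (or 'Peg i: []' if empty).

After move 1 (3->0):
Peg 0: [2]
Peg 1: [4, 3]
Peg 2: [1]
Peg 3: []

After move 2 (2->0):
Peg 0: [2, 1]
Peg 1: [4, 3]
Peg 2: []
Peg 3: []

Answer: Peg 0: [2, 1]
Peg 1: [4, 3]
Peg 2: []
Peg 3: []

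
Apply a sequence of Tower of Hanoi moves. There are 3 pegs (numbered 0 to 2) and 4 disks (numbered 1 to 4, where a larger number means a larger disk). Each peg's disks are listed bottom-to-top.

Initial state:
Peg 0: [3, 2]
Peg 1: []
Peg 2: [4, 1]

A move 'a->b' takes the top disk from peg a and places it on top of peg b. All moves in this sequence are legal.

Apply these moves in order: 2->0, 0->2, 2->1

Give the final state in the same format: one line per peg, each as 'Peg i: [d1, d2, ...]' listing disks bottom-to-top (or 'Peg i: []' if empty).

After move 1 (2->0):
Peg 0: [3, 2, 1]
Peg 1: []
Peg 2: [4]

After move 2 (0->2):
Peg 0: [3, 2]
Peg 1: []
Peg 2: [4, 1]

After move 3 (2->1):
Peg 0: [3, 2]
Peg 1: [1]
Peg 2: [4]

Answer: Peg 0: [3, 2]
Peg 1: [1]
Peg 2: [4]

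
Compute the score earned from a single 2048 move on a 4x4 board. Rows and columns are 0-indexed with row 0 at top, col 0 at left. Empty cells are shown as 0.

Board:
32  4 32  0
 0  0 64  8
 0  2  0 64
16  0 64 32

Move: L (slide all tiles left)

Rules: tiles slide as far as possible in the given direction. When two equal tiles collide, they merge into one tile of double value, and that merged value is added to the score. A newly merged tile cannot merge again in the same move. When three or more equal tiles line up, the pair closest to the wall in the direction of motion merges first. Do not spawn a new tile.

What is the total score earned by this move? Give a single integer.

Answer: 0

Derivation:
Slide left:
row 0: [32, 4, 32, 0] -> [32, 4, 32, 0]  score +0 (running 0)
row 1: [0, 0, 64, 8] -> [64, 8, 0, 0]  score +0 (running 0)
row 2: [0, 2, 0, 64] -> [2, 64, 0, 0]  score +0 (running 0)
row 3: [16, 0, 64, 32] -> [16, 64, 32, 0]  score +0 (running 0)
Board after move:
32  4 32  0
64  8  0  0
 2 64  0  0
16 64 32  0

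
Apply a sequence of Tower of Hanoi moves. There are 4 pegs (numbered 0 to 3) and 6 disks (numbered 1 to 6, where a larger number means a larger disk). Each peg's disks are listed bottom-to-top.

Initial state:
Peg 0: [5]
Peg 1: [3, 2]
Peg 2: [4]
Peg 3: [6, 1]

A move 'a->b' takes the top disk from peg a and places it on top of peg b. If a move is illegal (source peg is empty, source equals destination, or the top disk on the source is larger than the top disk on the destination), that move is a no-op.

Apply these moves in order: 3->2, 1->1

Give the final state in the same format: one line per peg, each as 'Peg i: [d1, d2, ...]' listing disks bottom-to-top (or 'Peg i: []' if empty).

Answer: Peg 0: [5]
Peg 1: [3, 2]
Peg 2: [4, 1]
Peg 3: [6]

Derivation:
After move 1 (3->2):
Peg 0: [5]
Peg 1: [3, 2]
Peg 2: [4, 1]
Peg 3: [6]

After move 2 (1->1):
Peg 0: [5]
Peg 1: [3, 2]
Peg 2: [4, 1]
Peg 3: [6]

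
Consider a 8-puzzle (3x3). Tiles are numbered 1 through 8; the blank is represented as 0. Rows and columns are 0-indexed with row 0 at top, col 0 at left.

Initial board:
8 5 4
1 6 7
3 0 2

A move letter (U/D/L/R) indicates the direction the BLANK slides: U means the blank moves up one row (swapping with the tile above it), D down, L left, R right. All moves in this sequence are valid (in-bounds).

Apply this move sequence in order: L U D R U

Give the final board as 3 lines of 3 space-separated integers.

Answer: 8 5 4
1 0 7
3 6 2

Derivation:
After move 1 (L):
8 5 4
1 6 7
0 3 2

After move 2 (U):
8 5 4
0 6 7
1 3 2

After move 3 (D):
8 5 4
1 6 7
0 3 2

After move 4 (R):
8 5 4
1 6 7
3 0 2

After move 5 (U):
8 5 4
1 0 7
3 6 2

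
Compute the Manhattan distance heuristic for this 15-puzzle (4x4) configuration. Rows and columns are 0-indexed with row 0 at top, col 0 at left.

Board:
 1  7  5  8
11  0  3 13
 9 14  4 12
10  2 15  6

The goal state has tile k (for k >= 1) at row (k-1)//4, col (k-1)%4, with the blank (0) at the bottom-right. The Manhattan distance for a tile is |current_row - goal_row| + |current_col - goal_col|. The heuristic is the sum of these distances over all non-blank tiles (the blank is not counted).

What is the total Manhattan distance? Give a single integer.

Tile 1: at (0,0), goal (0,0), distance |0-0|+|0-0| = 0
Tile 7: at (0,1), goal (1,2), distance |0-1|+|1-2| = 2
Tile 5: at (0,2), goal (1,0), distance |0-1|+|2-0| = 3
Tile 8: at (0,3), goal (1,3), distance |0-1|+|3-3| = 1
Tile 11: at (1,0), goal (2,2), distance |1-2|+|0-2| = 3
Tile 3: at (1,2), goal (0,2), distance |1-0|+|2-2| = 1
Tile 13: at (1,3), goal (3,0), distance |1-3|+|3-0| = 5
Tile 9: at (2,0), goal (2,0), distance |2-2|+|0-0| = 0
Tile 14: at (2,1), goal (3,1), distance |2-3|+|1-1| = 1
Tile 4: at (2,2), goal (0,3), distance |2-0|+|2-3| = 3
Tile 12: at (2,3), goal (2,3), distance |2-2|+|3-3| = 0
Tile 10: at (3,0), goal (2,1), distance |3-2|+|0-1| = 2
Tile 2: at (3,1), goal (0,1), distance |3-0|+|1-1| = 3
Tile 15: at (3,2), goal (3,2), distance |3-3|+|2-2| = 0
Tile 6: at (3,3), goal (1,1), distance |3-1|+|3-1| = 4
Sum: 0 + 2 + 3 + 1 + 3 + 1 + 5 + 0 + 1 + 3 + 0 + 2 + 3 + 0 + 4 = 28

Answer: 28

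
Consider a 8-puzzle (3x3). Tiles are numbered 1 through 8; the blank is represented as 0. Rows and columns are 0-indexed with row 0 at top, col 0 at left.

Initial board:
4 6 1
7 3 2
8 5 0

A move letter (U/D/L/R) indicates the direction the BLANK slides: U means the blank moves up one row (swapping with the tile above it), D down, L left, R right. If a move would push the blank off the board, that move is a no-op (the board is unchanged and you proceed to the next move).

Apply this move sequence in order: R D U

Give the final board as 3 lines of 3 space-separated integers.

After move 1 (R):
4 6 1
7 3 2
8 5 0

After move 2 (D):
4 6 1
7 3 2
8 5 0

After move 3 (U):
4 6 1
7 3 0
8 5 2

Answer: 4 6 1
7 3 0
8 5 2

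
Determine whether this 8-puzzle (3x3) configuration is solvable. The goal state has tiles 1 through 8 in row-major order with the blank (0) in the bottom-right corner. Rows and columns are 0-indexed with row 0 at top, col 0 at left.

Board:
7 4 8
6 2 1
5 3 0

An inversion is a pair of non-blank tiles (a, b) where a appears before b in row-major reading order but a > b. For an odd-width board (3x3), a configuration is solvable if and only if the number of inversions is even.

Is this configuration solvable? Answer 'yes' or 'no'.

Answer: yes

Derivation:
Inversions (pairs i<j in row-major order where tile[i] > tile[j] > 0): 20
20 is even, so the puzzle is solvable.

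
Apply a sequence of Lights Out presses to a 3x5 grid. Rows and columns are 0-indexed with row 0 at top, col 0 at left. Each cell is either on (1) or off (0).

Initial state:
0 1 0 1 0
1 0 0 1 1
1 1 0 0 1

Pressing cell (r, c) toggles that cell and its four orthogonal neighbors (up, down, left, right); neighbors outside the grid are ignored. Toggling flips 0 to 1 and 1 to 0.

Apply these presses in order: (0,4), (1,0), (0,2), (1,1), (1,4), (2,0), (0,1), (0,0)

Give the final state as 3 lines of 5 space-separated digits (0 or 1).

After press 1 at (0,4):
0 1 0 0 1
1 0 0 1 0
1 1 0 0 1

After press 2 at (1,0):
1 1 0 0 1
0 1 0 1 0
0 1 0 0 1

After press 3 at (0,2):
1 0 1 1 1
0 1 1 1 0
0 1 0 0 1

After press 4 at (1,1):
1 1 1 1 1
1 0 0 1 0
0 0 0 0 1

After press 5 at (1,4):
1 1 1 1 0
1 0 0 0 1
0 0 0 0 0

After press 6 at (2,0):
1 1 1 1 0
0 0 0 0 1
1 1 0 0 0

After press 7 at (0,1):
0 0 0 1 0
0 1 0 0 1
1 1 0 0 0

After press 8 at (0,0):
1 1 0 1 0
1 1 0 0 1
1 1 0 0 0

Answer: 1 1 0 1 0
1 1 0 0 1
1 1 0 0 0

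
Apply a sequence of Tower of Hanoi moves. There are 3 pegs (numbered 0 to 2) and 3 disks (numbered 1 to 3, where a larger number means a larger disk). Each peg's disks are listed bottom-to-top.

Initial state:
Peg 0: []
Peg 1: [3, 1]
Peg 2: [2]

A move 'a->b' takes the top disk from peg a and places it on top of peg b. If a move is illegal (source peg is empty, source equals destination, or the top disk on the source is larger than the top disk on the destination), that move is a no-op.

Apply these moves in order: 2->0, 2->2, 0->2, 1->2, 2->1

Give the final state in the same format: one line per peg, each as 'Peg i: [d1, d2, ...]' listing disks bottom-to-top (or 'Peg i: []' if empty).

After move 1 (2->0):
Peg 0: [2]
Peg 1: [3, 1]
Peg 2: []

After move 2 (2->2):
Peg 0: [2]
Peg 1: [3, 1]
Peg 2: []

After move 3 (0->2):
Peg 0: []
Peg 1: [3, 1]
Peg 2: [2]

After move 4 (1->2):
Peg 0: []
Peg 1: [3]
Peg 2: [2, 1]

After move 5 (2->1):
Peg 0: []
Peg 1: [3, 1]
Peg 2: [2]

Answer: Peg 0: []
Peg 1: [3, 1]
Peg 2: [2]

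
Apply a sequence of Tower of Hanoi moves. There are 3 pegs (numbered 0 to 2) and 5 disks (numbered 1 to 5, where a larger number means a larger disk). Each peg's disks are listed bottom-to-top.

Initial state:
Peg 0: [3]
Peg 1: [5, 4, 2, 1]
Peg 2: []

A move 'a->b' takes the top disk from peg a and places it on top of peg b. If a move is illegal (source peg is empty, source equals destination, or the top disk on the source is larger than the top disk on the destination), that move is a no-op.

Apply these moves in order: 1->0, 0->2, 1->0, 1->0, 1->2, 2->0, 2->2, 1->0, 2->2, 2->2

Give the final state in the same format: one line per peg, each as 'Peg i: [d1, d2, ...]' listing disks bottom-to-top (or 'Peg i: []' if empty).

After move 1 (1->0):
Peg 0: [3, 1]
Peg 1: [5, 4, 2]
Peg 2: []

After move 2 (0->2):
Peg 0: [3]
Peg 1: [5, 4, 2]
Peg 2: [1]

After move 3 (1->0):
Peg 0: [3, 2]
Peg 1: [5, 4]
Peg 2: [1]

After move 4 (1->0):
Peg 0: [3, 2]
Peg 1: [5, 4]
Peg 2: [1]

After move 5 (1->2):
Peg 0: [3, 2]
Peg 1: [5, 4]
Peg 2: [1]

After move 6 (2->0):
Peg 0: [3, 2, 1]
Peg 1: [5, 4]
Peg 2: []

After move 7 (2->2):
Peg 0: [3, 2, 1]
Peg 1: [5, 4]
Peg 2: []

After move 8 (1->0):
Peg 0: [3, 2, 1]
Peg 1: [5, 4]
Peg 2: []

After move 9 (2->2):
Peg 0: [3, 2, 1]
Peg 1: [5, 4]
Peg 2: []

After move 10 (2->2):
Peg 0: [3, 2, 1]
Peg 1: [5, 4]
Peg 2: []

Answer: Peg 0: [3, 2, 1]
Peg 1: [5, 4]
Peg 2: []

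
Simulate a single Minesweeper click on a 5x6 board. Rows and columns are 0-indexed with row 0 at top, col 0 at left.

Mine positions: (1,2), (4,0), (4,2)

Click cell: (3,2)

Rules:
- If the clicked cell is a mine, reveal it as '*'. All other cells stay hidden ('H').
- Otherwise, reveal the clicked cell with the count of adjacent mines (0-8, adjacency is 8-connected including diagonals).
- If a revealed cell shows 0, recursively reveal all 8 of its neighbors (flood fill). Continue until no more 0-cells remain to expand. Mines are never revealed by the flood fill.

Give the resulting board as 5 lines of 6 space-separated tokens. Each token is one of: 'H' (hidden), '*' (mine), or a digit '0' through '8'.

H H H H H H
H H H H H H
H H H H H H
H H 1 H H H
H H H H H H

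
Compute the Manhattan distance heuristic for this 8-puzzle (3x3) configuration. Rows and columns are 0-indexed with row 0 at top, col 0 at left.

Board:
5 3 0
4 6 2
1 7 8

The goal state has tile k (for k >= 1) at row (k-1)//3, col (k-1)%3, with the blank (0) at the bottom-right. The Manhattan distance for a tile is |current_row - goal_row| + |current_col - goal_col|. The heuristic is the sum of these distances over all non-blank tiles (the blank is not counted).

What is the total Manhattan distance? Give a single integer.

Answer: 10

Derivation:
Tile 5: (0,0)->(1,1) = 2
Tile 3: (0,1)->(0,2) = 1
Tile 4: (1,0)->(1,0) = 0
Tile 6: (1,1)->(1,2) = 1
Tile 2: (1,2)->(0,1) = 2
Tile 1: (2,0)->(0,0) = 2
Tile 7: (2,1)->(2,0) = 1
Tile 8: (2,2)->(2,1) = 1
Sum: 2 + 1 + 0 + 1 + 2 + 2 + 1 + 1 = 10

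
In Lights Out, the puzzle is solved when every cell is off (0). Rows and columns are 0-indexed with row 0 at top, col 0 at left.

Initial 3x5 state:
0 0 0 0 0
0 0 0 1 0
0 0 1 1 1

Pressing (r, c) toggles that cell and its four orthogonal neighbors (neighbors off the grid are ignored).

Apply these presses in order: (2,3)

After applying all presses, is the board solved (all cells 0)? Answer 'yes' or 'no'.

Answer: yes

Derivation:
After press 1 at (2,3):
0 0 0 0 0
0 0 0 0 0
0 0 0 0 0

Lights still on: 0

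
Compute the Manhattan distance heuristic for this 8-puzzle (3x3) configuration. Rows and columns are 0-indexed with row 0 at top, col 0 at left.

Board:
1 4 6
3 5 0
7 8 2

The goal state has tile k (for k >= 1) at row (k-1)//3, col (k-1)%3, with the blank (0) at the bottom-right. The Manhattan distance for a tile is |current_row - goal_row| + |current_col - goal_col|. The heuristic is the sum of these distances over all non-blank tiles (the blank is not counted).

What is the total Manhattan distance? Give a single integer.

Tile 1: (0,0)->(0,0) = 0
Tile 4: (0,1)->(1,0) = 2
Tile 6: (0,2)->(1,2) = 1
Tile 3: (1,0)->(0,2) = 3
Tile 5: (1,1)->(1,1) = 0
Tile 7: (2,0)->(2,0) = 0
Tile 8: (2,1)->(2,1) = 0
Tile 2: (2,2)->(0,1) = 3
Sum: 0 + 2 + 1 + 3 + 0 + 0 + 0 + 3 = 9

Answer: 9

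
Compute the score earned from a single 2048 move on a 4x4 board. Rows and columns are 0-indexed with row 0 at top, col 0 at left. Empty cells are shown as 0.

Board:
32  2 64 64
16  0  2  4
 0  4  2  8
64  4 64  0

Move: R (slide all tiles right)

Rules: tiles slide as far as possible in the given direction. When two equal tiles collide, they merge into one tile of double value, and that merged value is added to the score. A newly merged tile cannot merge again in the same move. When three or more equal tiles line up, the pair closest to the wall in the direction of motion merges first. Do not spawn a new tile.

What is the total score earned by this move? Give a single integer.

Slide right:
row 0: [32, 2, 64, 64] -> [0, 32, 2, 128]  score +128 (running 128)
row 1: [16, 0, 2, 4] -> [0, 16, 2, 4]  score +0 (running 128)
row 2: [0, 4, 2, 8] -> [0, 4, 2, 8]  score +0 (running 128)
row 3: [64, 4, 64, 0] -> [0, 64, 4, 64]  score +0 (running 128)
Board after move:
  0  32   2 128
  0  16   2   4
  0   4   2   8
  0  64   4  64

Answer: 128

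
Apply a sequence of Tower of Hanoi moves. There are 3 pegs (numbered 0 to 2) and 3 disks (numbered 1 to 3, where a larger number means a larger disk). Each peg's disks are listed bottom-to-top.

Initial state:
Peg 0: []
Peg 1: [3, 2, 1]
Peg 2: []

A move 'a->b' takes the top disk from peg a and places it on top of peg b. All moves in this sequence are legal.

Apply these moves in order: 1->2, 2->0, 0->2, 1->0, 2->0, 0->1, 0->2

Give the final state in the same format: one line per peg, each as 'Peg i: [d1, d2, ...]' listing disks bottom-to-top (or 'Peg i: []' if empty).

Answer: Peg 0: []
Peg 1: [3, 1]
Peg 2: [2]

Derivation:
After move 1 (1->2):
Peg 0: []
Peg 1: [3, 2]
Peg 2: [1]

After move 2 (2->0):
Peg 0: [1]
Peg 1: [3, 2]
Peg 2: []

After move 3 (0->2):
Peg 0: []
Peg 1: [3, 2]
Peg 2: [1]

After move 4 (1->0):
Peg 0: [2]
Peg 1: [3]
Peg 2: [1]

After move 5 (2->0):
Peg 0: [2, 1]
Peg 1: [3]
Peg 2: []

After move 6 (0->1):
Peg 0: [2]
Peg 1: [3, 1]
Peg 2: []

After move 7 (0->2):
Peg 0: []
Peg 1: [3, 1]
Peg 2: [2]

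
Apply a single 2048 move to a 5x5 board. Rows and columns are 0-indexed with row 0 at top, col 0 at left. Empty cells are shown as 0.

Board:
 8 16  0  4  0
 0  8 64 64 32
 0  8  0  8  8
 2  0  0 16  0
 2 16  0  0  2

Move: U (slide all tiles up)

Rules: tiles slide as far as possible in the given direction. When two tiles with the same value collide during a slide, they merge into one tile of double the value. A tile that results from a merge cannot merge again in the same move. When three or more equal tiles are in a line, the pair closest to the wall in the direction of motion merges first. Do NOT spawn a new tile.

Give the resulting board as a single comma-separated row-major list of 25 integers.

Answer: 8, 16, 64, 4, 32, 4, 16, 0, 64, 8, 0, 16, 0, 8, 2, 0, 0, 0, 16, 0, 0, 0, 0, 0, 0

Derivation:
Slide up:
col 0: [8, 0, 0, 2, 2] -> [8, 4, 0, 0, 0]
col 1: [16, 8, 8, 0, 16] -> [16, 16, 16, 0, 0]
col 2: [0, 64, 0, 0, 0] -> [64, 0, 0, 0, 0]
col 3: [4, 64, 8, 16, 0] -> [4, 64, 8, 16, 0]
col 4: [0, 32, 8, 0, 2] -> [32, 8, 2, 0, 0]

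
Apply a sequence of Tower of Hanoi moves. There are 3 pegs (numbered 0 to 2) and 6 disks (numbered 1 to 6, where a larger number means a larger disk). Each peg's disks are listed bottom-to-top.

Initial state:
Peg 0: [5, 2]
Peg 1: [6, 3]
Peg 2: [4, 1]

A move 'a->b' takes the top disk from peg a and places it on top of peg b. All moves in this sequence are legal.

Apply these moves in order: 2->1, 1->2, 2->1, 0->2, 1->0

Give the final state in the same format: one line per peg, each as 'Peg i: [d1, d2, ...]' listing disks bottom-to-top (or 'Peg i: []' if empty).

After move 1 (2->1):
Peg 0: [5, 2]
Peg 1: [6, 3, 1]
Peg 2: [4]

After move 2 (1->2):
Peg 0: [5, 2]
Peg 1: [6, 3]
Peg 2: [4, 1]

After move 3 (2->1):
Peg 0: [5, 2]
Peg 1: [6, 3, 1]
Peg 2: [4]

After move 4 (0->2):
Peg 0: [5]
Peg 1: [6, 3, 1]
Peg 2: [4, 2]

After move 5 (1->0):
Peg 0: [5, 1]
Peg 1: [6, 3]
Peg 2: [4, 2]

Answer: Peg 0: [5, 1]
Peg 1: [6, 3]
Peg 2: [4, 2]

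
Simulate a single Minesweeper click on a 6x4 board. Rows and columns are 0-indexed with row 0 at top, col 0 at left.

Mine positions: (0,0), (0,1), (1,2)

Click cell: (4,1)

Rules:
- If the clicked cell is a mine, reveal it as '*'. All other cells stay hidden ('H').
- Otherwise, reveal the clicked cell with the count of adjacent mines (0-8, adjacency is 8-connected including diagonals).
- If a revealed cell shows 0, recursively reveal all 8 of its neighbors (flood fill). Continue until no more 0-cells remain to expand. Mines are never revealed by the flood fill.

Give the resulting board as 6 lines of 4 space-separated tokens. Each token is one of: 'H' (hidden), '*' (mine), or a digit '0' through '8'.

H H H H
2 3 H H
0 1 1 1
0 0 0 0
0 0 0 0
0 0 0 0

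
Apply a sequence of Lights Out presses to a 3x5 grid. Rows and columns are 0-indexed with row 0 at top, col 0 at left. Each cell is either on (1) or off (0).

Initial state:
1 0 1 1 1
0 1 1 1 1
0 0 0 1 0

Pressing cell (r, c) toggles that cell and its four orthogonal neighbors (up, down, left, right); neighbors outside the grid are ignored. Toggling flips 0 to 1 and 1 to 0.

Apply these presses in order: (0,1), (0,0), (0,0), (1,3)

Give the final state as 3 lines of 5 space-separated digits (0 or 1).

Answer: 0 1 0 0 1
0 0 0 0 0
0 0 0 0 0

Derivation:
After press 1 at (0,1):
0 1 0 1 1
0 0 1 1 1
0 0 0 1 0

After press 2 at (0,0):
1 0 0 1 1
1 0 1 1 1
0 0 0 1 0

After press 3 at (0,0):
0 1 0 1 1
0 0 1 1 1
0 0 0 1 0

After press 4 at (1,3):
0 1 0 0 1
0 0 0 0 0
0 0 0 0 0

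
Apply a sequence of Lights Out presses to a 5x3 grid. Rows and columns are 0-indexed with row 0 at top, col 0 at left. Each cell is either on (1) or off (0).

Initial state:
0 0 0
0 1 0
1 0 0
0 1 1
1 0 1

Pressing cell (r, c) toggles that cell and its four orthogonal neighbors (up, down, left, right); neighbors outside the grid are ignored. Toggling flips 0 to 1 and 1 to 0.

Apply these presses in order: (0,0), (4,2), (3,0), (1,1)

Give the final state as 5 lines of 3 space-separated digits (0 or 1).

Answer: 1 0 0
0 0 1
0 1 0
1 0 0
0 1 0

Derivation:
After press 1 at (0,0):
1 1 0
1 1 0
1 0 0
0 1 1
1 0 1

After press 2 at (4,2):
1 1 0
1 1 0
1 0 0
0 1 0
1 1 0

After press 3 at (3,0):
1 1 0
1 1 0
0 0 0
1 0 0
0 1 0

After press 4 at (1,1):
1 0 0
0 0 1
0 1 0
1 0 0
0 1 0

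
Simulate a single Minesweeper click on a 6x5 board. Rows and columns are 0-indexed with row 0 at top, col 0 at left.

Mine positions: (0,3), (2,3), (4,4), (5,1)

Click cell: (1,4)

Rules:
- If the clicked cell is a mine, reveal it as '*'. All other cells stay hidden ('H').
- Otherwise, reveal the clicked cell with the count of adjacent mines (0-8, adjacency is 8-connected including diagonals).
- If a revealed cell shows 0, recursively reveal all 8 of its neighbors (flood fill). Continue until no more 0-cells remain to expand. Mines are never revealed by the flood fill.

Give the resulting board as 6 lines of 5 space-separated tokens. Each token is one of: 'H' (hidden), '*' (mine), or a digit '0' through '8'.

H H H H H
H H H H 2
H H H H H
H H H H H
H H H H H
H H H H H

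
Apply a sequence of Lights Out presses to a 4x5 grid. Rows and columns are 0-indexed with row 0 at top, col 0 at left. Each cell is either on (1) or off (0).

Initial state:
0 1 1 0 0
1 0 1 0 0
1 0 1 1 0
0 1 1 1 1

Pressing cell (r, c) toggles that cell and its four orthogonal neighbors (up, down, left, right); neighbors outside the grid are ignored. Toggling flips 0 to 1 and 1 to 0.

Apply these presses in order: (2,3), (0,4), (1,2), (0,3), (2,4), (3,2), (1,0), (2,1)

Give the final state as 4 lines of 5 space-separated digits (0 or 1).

After press 1 at (2,3):
0 1 1 0 0
1 0 1 1 0
1 0 0 0 1
0 1 1 0 1

After press 2 at (0,4):
0 1 1 1 1
1 0 1 1 1
1 0 0 0 1
0 1 1 0 1

After press 3 at (1,2):
0 1 0 1 1
1 1 0 0 1
1 0 1 0 1
0 1 1 0 1

After press 4 at (0,3):
0 1 1 0 0
1 1 0 1 1
1 0 1 0 1
0 1 1 0 1

After press 5 at (2,4):
0 1 1 0 0
1 1 0 1 0
1 0 1 1 0
0 1 1 0 0

After press 6 at (3,2):
0 1 1 0 0
1 1 0 1 0
1 0 0 1 0
0 0 0 1 0

After press 7 at (1,0):
1 1 1 0 0
0 0 0 1 0
0 0 0 1 0
0 0 0 1 0

After press 8 at (2,1):
1 1 1 0 0
0 1 0 1 0
1 1 1 1 0
0 1 0 1 0

Answer: 1 1 1 0 0
0 1 0 1 0
1 1 1 1 0
0 1 0 1 0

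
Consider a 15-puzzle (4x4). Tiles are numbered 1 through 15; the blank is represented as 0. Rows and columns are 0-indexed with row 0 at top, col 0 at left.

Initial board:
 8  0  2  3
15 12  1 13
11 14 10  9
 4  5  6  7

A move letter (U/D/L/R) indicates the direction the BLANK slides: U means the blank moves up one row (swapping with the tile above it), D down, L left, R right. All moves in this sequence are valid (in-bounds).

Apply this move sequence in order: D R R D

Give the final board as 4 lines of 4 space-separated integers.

Answer:  8 12  2  3
15  1 13  9
11 14 10  0
 4  5  6  7

Derivation:
After move 1 (D):
 8 12  2  3
15  0  1 13
11 14 10  9
 4  5  6  7

After move 2 (R):
 8 12  2  3
15  1  0 13
11 14 10  9
 4  5  6  7

After move 3 (R):
 8 12  2  3
15  1 13  0
11 14 10  9
 4  5  6  7

After move 4 (D):
 8 12  2  3
15  1 13  9
11 14 10  0
 4  5  6  7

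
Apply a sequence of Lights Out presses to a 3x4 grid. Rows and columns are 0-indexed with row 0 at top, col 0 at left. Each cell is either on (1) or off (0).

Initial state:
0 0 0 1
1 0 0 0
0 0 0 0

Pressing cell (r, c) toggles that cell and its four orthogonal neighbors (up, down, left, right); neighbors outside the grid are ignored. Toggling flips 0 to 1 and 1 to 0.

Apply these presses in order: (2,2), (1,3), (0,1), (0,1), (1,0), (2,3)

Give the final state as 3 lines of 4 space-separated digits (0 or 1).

After press 1 at (2,2):
0 0 0 1
1 0 1 0
0 1 1 1

After press 2 at (1,3):
0 0 0 0
1 0 0 1
0 1 1 0

After press 3 at (0,1):
1 1 1 0
1 1 0 1
0 1 1 0

After press 4 at (0,1):
0 0 0 0
1 0 0 1
0 1 1 0

After press 5 at (1,0):
1 0 0 0
0 1 0 1
1 1 1 0

After press 6 at (2,3):
1 0 0 0
0 1 0 0
1 1 0 1

Answer: 1 0 0 0
0 1 0 0
1 1 0 1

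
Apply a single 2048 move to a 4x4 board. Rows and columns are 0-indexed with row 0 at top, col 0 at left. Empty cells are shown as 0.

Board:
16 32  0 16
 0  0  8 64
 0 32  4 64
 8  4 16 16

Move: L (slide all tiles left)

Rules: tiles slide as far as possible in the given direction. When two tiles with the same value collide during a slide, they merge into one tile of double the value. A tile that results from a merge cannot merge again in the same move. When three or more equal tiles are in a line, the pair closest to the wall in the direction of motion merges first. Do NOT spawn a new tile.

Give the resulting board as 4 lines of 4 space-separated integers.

Slide left:
row 0: [16, 32, 0, 16] -> [16, 32, 16, 0]
row 1: [0, 0, 8, 64] -> [8, 64, 0, 0]
row 2: [0, 32, 4, 64] -> [32, 4, 64, 0]
row 3: [8, 4, 16, 16] -> [8, 4, 32, 0]

Answer: 16 32 16  0
 8 64  0  0
32  4 64  0
 8  4 32  0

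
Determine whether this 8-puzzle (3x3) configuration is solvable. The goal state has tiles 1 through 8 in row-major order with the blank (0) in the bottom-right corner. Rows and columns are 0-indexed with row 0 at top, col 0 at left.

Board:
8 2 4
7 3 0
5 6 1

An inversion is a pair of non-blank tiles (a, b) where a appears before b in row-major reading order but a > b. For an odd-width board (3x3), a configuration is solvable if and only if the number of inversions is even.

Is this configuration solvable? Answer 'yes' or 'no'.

Inversions (pairs i<j in row-major order where tile[i] > tile[j] > 0): 17
17 is odd, so the puzzle is not solvable.

Answer: no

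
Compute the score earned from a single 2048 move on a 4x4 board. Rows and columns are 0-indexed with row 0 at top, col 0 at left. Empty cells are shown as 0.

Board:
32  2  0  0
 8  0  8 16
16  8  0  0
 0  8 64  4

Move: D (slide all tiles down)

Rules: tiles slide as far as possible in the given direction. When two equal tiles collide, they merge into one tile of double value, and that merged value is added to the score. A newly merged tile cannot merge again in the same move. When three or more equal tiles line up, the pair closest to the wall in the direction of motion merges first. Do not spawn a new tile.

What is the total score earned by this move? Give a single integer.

Slide down:
col 0: [32, 8, 16, 0] -> [0, 32, 8, 16]  score +0 (running 0)
col 1: [2, 0, 8, 8] -> [0, 0, 2, 16]  score +16 (running 16)
col 2: [0, 8, 0, 64] -> [0, 0, 8, 64]  score +0 (running 16)
col 3: [0, 16, 0, 4] -> [0, 0, 16, 4]  score +0 (running 16)
Board after move:
 0  0  0  0
32  0  0  0
 8  2  8 16
16 16 64  4

Answer: 16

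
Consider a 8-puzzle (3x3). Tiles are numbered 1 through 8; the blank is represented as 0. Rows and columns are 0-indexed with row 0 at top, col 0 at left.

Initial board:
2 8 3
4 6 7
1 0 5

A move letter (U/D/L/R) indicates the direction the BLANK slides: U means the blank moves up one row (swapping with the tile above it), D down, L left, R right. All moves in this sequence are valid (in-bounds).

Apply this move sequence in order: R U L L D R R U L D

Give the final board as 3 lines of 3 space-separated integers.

After move 1 (R):
2 8 3
4 6 7
1 5 0

After move 2 (U):
2 8 3
4 6 0
1 5 7

After move 3 (L):
2 8 3
4 0 6
1 5 7

After move 4 (L):
2 8 3
0 4 6
1 5 7

After move 5 (D):
2 8 3
1 4 6
0 5 7

After move 6 (R):
2 8 3
1 4 6
5 0 7

After move 7 (R):
2 8 3
1 4 6
5 7 0

After move 8 (U):
2 8 3
1 4 0
5 7 6

After move 9 (L):
2 8 3
1 0 4
5 7 6

After move 10 (D):
2 8 3
1 7 4
5 0 6

Answer: 2 8 3
1 7 4
5 0 6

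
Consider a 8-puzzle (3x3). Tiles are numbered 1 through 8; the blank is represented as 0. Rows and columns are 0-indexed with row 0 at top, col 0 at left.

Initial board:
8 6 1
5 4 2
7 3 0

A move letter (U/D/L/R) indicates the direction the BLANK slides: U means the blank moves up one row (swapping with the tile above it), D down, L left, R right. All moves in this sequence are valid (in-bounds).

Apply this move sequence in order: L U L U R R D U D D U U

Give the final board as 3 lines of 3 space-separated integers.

Answer: 6 1 0
8 5 2
7 4 3

Derivation:
After move 1 (L):
8 6 1
5 4 2
7 0 3

After move 2 (U):
8 6 1
5 0 2
7 4 3

After move 3 (L):
8 6 1
0 5 2
7 4 3

After move 4 (U):
0 6 1
8 5 2
7 4 3

After move 5 (R):
6 0 1
8 5 2
7 4 3

After move 6 (R):
6 1 0
8 5 2
7 4 3

After move 7 (D):
6 1 2
8 5 0
7 4 3

After move 8 (U):
6 1 0
8 5 2
7 4 3

After move 9 (D):
6 1 2
8 5 0
7 4 3

After move 10 (D):
6 1 2
8 5 3
7 4 0

After move 11 (U):
6 1 2
8 5 0
7 4 3

After move 12 (U):
6 1 0
8 5 2
7 4 3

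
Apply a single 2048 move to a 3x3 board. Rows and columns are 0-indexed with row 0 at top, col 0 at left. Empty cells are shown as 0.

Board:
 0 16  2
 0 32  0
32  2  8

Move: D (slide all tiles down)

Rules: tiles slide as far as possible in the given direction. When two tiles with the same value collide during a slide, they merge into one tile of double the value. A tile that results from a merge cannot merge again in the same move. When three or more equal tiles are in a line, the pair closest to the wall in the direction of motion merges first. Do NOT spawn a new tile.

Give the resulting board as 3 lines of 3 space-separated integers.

Slide down:
col 0: [0, 0, 32] -> [0, 0, 32]
col 1: [16, 32, 2] -> [16, 32, 2]
col 2: [2, 0, 8] -> [0, 2, 8]

Answer:  0 16  0
 0 32  2
32  2  8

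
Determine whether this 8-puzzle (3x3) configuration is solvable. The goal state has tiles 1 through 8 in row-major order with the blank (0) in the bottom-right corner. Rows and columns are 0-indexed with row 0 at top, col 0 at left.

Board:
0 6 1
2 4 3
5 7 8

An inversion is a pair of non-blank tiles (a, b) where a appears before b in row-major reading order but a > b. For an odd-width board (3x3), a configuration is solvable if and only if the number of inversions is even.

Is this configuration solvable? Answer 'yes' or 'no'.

Answer: yes

Derivation:
Inversions (pairs i<j in row-major order where tile[i] > tile[j] > 0): 6
6 is even, so the puzzle is solvable.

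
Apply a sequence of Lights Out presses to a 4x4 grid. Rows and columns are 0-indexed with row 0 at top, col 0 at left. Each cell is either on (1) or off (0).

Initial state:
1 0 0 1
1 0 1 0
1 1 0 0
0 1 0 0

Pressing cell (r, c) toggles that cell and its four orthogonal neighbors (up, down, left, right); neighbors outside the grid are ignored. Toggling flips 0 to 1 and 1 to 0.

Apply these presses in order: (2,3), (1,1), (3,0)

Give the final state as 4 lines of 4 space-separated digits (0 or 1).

After press 1 at (2,3):
1 0 0 1
1 0 1 1
1 1 1 1
0 1 0 1

After press 2 at (1,1):
1 1 0 1
0 1 0 1
1 0 1 1
0 1 0 1

After press 3 at (3,0):
1 1 0 1
0 1 0 1
0 0 1 1
1 0 0 1

Answer: 1 1 0 1
0 1 0 1
0 0 1 1
1 0 0 1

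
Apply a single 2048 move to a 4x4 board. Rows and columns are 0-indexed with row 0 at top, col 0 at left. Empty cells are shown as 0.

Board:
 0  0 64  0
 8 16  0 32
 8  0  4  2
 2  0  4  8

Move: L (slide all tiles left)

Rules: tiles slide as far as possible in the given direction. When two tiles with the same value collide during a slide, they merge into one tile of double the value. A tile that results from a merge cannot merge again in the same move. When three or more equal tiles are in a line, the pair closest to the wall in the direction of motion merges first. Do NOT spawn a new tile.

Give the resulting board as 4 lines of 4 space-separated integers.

Slide left:
row 0: [0, 0, 64, 0] -> [64, 0, 0, 0]
row 1: [8, 16, 0, 32] -> [8, 16, 32, 0]
row 2: [8, 0, 4, 2] -> [8, 4, 2, 0]
row 3: [2, 0, 4, 8] -> [2, 4, 8, 0]

Answer: 64  0  0  0
 8 16 32  0
 8  4  2  0
 2  4  8  0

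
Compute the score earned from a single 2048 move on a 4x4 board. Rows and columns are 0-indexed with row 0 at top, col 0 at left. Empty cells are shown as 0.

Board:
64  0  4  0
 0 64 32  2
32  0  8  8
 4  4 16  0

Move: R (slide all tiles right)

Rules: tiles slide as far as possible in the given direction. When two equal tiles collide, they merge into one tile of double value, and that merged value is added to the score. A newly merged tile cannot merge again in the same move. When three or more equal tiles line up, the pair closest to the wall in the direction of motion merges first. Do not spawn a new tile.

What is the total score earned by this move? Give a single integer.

Answer: 24

Derivation:
Slide right:
row 0: [64, 0, 4, 0] -> [0, 0, 64, 4]  score +0 (running 0)
row 1: [0, 64, 32, 2] -> [0, 64, 32, 2]  score +0 (running 0)
row 2: [32, 0, 8, 8] -> [0, 0, 32, 16]  score +16 (running 16)
row 3: [4, 4, 16, 0] -> [0, 0, 8, 16]  score +8 (running 24)
Board after move:
 0  0 64  4
 0 64 32  2
 0  0 32 16
 0  0  8 16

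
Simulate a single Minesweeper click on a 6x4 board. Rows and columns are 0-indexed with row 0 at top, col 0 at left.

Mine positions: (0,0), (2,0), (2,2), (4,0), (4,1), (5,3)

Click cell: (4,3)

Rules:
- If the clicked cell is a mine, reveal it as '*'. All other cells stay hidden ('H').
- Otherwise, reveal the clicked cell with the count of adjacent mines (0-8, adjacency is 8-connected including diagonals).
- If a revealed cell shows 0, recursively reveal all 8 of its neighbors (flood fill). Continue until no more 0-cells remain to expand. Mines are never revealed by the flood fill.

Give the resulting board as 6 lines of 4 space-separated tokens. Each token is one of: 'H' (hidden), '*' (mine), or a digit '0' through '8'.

H H H H
H H H H
H H H H
H H H H
H H H 1
H H H H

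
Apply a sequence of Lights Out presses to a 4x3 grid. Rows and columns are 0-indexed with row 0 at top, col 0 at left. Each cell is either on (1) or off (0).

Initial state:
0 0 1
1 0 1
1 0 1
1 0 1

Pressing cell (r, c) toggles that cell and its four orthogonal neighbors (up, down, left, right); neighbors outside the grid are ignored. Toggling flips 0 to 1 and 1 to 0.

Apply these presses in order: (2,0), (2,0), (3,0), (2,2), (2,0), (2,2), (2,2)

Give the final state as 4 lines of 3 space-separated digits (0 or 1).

Answer: 0 0 1
0 0 0
1 0 0
1 1 0

Derivation:
After press 1 at (2,0):
0 0 1
0 0 1
0 1 1
0 0 1

After press 2 at (2,0):
0 0 1
1 0 1
1 0 1
1 0 1

After press 3 at (3,0):
0 0 1
1 0 1
0 0 1
0 1 1

After press 4 at (2,2):
0 0 1
1 0 0
0 1 0
0 1 0

After press 5 at (2,0):
0 0 1
0 0 0
1 0 0
1 1 0

After press 6 at (2,2):
0 0 1
0 0 1
1 1 1
1 1 1

After press 7 at (2,2):
0 0 1
0 0 0
1 0 0
1 1 0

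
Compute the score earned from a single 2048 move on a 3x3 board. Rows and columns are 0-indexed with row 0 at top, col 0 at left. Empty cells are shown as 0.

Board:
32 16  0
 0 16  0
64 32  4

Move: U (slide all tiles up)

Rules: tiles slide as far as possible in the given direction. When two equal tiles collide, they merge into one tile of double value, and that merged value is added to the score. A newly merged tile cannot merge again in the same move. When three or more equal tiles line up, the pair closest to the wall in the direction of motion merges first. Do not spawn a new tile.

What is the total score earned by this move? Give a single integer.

Answer: 32

Derivation:
Slide up:
col 0: [32, 0, 64] -> [32, 64, 0]  score +0 (running 0)
col 1: [16, 16, 32] -> [32, 32, 0]  score +32 (running 32)
col 2: [0, 0, 4] -> [4, 0, 0]  score +0 (running 32)
Board after move:
32 32  4
64 32  0
 0  0  0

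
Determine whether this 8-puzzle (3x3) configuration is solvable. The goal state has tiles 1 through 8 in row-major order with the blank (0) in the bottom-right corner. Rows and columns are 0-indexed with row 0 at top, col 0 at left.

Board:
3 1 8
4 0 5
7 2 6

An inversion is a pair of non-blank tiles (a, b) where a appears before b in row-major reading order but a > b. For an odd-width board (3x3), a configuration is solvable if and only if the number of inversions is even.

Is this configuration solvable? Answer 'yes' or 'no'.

Inversions (pairs i<j in row-major order where tile[i] > tile[j] > 0): 11
11 is odd, so the puzzle is not solvable.

Answer: no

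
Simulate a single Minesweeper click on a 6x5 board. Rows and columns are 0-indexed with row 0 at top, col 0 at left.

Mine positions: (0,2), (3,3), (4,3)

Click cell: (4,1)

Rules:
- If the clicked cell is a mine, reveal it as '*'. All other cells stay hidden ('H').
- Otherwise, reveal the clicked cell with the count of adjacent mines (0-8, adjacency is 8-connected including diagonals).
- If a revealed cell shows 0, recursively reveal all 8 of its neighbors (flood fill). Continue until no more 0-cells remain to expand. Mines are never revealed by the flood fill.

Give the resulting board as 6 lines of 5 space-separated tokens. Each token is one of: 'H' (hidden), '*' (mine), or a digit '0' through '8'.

0 1 H H H
0 1 1 H H
0 0 1 H H
0 0 2 H H
0 0 2 H H
0 0 1 H H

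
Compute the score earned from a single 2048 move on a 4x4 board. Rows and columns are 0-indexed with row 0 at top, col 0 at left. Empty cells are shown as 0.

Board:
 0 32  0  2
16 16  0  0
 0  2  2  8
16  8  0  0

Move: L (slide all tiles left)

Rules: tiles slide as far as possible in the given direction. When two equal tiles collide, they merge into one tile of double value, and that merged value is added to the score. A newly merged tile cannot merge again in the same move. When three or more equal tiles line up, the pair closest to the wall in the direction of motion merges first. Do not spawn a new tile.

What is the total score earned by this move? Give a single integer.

Answer: 36

Derivation:
Slide left:
row 0: [0, 32, 0, 2] -> [32, 2, 0, 0]  score +0 (running 0)
row 1: [16, 16, 0, 0] -> [32, 0, 0, 0]  score +32 (running 32)
row 2: [0, 2, 2, 8] -> [4, 8, 0, 0]  score +4 (running 36)
row 3: [16, 8, 0, 0] -> [16, 8, 0, 0]  score +0 (running 36)
Board after move:
32  2  0  0
32  0  0  0
 4  8  0  0
16  8  0  0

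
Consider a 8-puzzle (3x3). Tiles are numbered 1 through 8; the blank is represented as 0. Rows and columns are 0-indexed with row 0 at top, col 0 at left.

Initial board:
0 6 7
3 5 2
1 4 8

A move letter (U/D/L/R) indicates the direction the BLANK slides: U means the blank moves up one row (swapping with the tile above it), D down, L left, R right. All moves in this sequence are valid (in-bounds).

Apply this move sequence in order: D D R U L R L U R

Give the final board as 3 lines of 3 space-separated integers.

Answer: 6 0 7
3 1 2
4 5 8

Derivation:
After move 1 (D):
3 6 7
0 5 2
1 4 8

After move 2 (D):
3 6 7
1 5 2
0 4 8

After move 3 (R):
3 6 7
1 5 2
4 0 8

After move 4 (U):
3 6 7
1 0 2
4 5 8

After move 5 (L):
3 6 7
0 1 2
4 5 8

After move 6 (R):
3 6 7
1 0 2
4 5 8

After move 7 (L):
3 6 7
0 1 2
4 5 8

After move 8 (U):
0 6 7
3 1 2
4 5 8

After move 9 (R):
6 0 7
3 1 2
4 5 8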